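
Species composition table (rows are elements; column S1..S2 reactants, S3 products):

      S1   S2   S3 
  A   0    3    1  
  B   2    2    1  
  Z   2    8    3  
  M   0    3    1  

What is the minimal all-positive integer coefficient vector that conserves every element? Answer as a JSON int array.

A: 1·0+2·3 = 6 | 6·1 = 6
B: 1·2+2·2 = 6 | 6·1 = 6
Z: 1·2+2·8 = 18 | 6·3 = 18
M: 1·0+2·3 = 6 | 6·1 = 6
gcd(1,2,6) = 1

Coefficients: [1, 2, 6]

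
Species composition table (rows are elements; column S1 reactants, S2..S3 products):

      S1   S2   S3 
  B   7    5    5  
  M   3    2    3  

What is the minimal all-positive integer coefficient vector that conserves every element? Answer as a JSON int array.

Coefficients: [5, 6, 1]

B: 5·7 = 35 | 6·5+1·5 = 35
M: 5·3 = 15 | 6·2+1·3 = 15
gcd(5,6,1) = 1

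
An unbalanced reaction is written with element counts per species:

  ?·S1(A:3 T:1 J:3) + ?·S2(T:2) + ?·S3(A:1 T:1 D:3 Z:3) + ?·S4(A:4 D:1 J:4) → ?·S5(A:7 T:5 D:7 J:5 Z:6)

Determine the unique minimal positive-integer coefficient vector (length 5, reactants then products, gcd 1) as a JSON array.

A: 1·3+4·0+6·1+3·4 = 21 | 3·7 = 21
T: 1·1+4·2+6·1+3·0 = 15 | 3·5 = 15
D: 1·0+4·0+6·3+3·1 = 21 | 3·7 = 21
J: 1·3+4·0+6·0+3·4 = 15 | 3·5 = 15
Z: 1·0+4·0+6·3+3·0 = 18 | 3·6 = 18
gcd(1,4,6,3,3) = 1

Coefficients: [1, 4, 6, 3, 3]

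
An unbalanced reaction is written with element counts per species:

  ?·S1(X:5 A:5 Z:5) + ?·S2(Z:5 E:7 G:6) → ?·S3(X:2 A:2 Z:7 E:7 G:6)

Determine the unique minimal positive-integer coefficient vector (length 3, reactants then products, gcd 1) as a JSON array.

Coefficients: [2, 5, 5]

X: 2·5+5·0 = 10 | 5·2 = 10
A: 2·5+5·0 = 10 | 5·2 = 10
Z: 2·5+5·5 = 35 | 5·7 = 35
E: 2·0+5·7 = 35 | 5·7 = 35
G: 2·0+5·6 = 30 | 5·6 = 30
gcd(2,5,5) = 1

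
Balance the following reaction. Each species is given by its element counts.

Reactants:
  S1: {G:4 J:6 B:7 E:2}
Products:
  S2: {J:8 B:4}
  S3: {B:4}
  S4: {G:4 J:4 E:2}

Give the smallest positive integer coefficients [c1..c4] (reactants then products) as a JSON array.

Coefficients: [4, 1, 6, 4]

G: 4·4 = 16 | 1·0+6·0+4·4 = 16
J: 4·6 = 24 | 1·8+6·0+4·4 = 24
B: 4·7 = 28 | 1·4+6·4+4·0 = 28
E: 4·2 = 8 | 1·0+6·0+4·2 = 8
gcd(4,1,6,4) = 1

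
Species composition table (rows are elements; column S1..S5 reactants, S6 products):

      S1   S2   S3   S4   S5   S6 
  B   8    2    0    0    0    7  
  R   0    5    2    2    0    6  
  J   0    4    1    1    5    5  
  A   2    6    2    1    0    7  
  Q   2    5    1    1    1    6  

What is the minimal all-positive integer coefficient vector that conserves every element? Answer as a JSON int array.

B: 3·8+2·2+3·0+4·0+1·0 = 28 | 4·7 = 28
R: 3·0+2·5+3·2+4·2+1·0 = 24 | 4·6 = 24
J: 3·0+2·4+3·1+4·1+1·5 = 20 | 4·5 = 20
A: 3·2+2·6+3·2+4·1+1·0 = 28 | 4·7 = 28
Q: 3·2+2·5+3·1+4·1+1·1 = 24 | 4·6 = 24
gcd(3,2,3,4,1,4) = 1

Coefficients: [3, 2, 3, 4, 1, 4]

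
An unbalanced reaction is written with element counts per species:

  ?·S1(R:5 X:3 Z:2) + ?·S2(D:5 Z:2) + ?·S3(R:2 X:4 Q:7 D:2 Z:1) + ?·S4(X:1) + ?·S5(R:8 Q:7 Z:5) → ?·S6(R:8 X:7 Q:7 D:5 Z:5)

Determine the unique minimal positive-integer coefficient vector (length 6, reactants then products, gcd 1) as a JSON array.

Coefficients: [6, 4, 5, 4, 1, 6]

R: 6·5+4·0+5·2+4·0+1·8 = 48 | 6·8 = 48
X: 6·3+4·0+5·4+4·1+1·0 = 42 | 6·7 = 42
Q: 6·0+4·0+5·7+4·0+1·7 = 42 | 6·7 = 42
D: 6·0+4·5+5·2+4·0+1·0 = 30 | 6·5 = 30
Z: 6·2+4·2+5·1+4·0+1·5 = 30 | 6·5 = 30
gcd(6,4,5,4,1,6) = 1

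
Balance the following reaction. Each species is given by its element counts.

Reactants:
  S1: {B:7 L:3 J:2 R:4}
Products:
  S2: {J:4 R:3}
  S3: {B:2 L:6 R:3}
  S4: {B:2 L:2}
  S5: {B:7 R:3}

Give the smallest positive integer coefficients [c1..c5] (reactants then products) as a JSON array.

B: 6·7 = 42 | 3·0+1·2+6·2+4·7 = 42
L: 6·3 = 18 | 3·0+1·6+6·2+4·0 = 18
J: 6·2 = 12 | 3·4+1·0+6·0+4·0 = 12
R: 6·4 = 24 | 3·3+1·3+6·0+4·3 = 24
gcd(6,3,1,6,4) = 1

Coefficients: [6, 3, 1, 6, 4]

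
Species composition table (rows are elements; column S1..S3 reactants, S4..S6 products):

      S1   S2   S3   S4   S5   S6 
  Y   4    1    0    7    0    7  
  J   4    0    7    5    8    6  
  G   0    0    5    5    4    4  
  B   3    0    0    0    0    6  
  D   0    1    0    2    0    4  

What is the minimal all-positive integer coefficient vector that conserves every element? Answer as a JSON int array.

Coefficients: [2, 6, 5, 1, 4, 1]

Y: 2·4+6·1+5·0 = 14 | 1·7+4·0+1·7 = 14
J: 2·4+6·0+5·7 = 43 | 1·5+4·8+1·6 = 43
G: 2·0+6·0+5·5 = 25 | 1·5+4·4+1·4 = 25
B: 2·3+6·0+5·0 = 6 | 1·0+4·0+1·6 = 6
D: 2·0+6·1+5·0 = 6 | 1·2+4·0+1·4 = 6
gcd(2,6,5,1,4,1) = 1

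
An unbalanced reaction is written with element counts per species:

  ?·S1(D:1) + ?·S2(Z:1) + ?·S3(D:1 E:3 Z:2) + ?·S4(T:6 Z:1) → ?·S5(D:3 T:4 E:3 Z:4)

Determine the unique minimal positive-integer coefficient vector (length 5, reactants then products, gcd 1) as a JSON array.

D: 6·1+4·0+3·1+2·0 = 9 | 3·3 = 9
T: 6·0+4·0+3·0+2·6 = 12 | 3·4 = 12
E: 6·0+4·0+3·3+2·0 = 9 | 3·3 = 9
Z: 6·0+4·1+3·2+2·1 = 12 | 3·4 = 12
gcd(6,4,3,2,3) = 1

Coefficients: [6, 4, 3, 2, 3]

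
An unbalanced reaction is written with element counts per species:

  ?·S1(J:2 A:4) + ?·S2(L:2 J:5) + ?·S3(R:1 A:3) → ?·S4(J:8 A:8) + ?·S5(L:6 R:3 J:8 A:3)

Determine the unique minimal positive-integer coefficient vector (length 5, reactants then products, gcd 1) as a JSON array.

Coefficients: [1, 6, 6, 2, 2]

L: 1·0+6·2+6·0 = 12 | 2·0+2·6 = 12
R: 1·0+6·0+6·1 = 6 | 2·0+2·3 = 6
J: 1·2+6·5+6·0 = 32 | 2·8+2·8 = 32
A: 1·4+6·0+6·3 = 22 | 2·8+2·3 = 22
gcd(1,6,6,2,2) = 1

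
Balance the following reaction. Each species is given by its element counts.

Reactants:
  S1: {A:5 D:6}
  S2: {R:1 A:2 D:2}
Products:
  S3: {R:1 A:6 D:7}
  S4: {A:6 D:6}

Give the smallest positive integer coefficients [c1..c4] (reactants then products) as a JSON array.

R: 6·0+6·1 = 6 | 6·1+1·0 = 6
A: 6·5+6·2 = 42 | 6·6+1·6 = 42
D: 6·6+6·2 = 48 | 6·7+1·6 = 48
gcd(6,6,6,1) = 1

Coefficients: [6, 6, 6, 1]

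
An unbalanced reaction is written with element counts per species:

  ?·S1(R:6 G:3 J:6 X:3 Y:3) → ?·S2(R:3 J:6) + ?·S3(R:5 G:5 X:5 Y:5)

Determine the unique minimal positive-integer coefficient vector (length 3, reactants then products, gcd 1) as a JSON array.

Coefficients: [5, 5, 3]

R: 5·6 = 30 | 5·3+3·5 = 30
G: 5·3 = 15 | 5·0+3·5 = 15
J: 5·6 = 30 | 5·6+3·0 = 30
X: 5·3 = 15 | 5·0+3·5 = 15
Y: 5·3 = 15 | 5·0+3·5 = 15
gcd(5,5,3) = 1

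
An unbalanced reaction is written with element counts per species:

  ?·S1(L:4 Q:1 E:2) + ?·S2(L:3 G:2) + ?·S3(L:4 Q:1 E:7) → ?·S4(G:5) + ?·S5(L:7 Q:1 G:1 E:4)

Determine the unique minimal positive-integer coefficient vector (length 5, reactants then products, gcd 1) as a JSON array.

Coefficients: [3, 5, 2, 1, 5]

L: 3·4+5·3+2·4 = 35 | 1·0+5·7 = 35
Q: 3·1+5·0+2·1 = 5 | 1·0+5·1 = 5
G: 3·0+5·2+2·0 = 10 | 1·5+5·1 = 10
E: 3·2+5·0+2·7 = 20 | 1·0+5·4 = 20
gcd(3,5,2,1,5) = 1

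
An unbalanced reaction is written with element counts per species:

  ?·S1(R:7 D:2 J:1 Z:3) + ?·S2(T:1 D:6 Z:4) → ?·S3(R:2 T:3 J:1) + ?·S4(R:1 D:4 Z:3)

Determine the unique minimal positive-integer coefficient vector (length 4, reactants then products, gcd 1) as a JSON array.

R: 1·7+3·0 = 7 | 1·2+5·1 = 7
T: 1·0+3·1 = 3 | 1·3+5·0 = 3
D: 1·2+3·6 = 20 | 1·0+5·4 = 20
J: 1·1+3·0 = 1 | 1·1+5·0 = 1
Z: 1·3+3·4 = 15 | 1·0+5·3 = 15
gcd(1,3,1,5) = 1

Coefficients: [1, 3, 1, 5]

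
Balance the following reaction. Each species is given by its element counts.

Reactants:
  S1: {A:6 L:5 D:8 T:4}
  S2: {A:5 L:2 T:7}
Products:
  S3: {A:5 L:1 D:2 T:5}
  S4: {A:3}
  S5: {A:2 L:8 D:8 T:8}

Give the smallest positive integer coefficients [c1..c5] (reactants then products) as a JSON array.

Coefficients: [4, 4, 4, 6, 3]

A: 4·6+4·5 = 44 | 4·5+6·3+3·2 = 44
L: 4·5+4·2 = 28 | 4·1+6·0+3·8 = 28
D: 4·8+4·0 = 32 | 4·2+6·0+3·8 = 32
T: 4·4+4·7 = 44 | 4·5+6·0+3·8 = 44
gcd(4,4,4,6,3) = 1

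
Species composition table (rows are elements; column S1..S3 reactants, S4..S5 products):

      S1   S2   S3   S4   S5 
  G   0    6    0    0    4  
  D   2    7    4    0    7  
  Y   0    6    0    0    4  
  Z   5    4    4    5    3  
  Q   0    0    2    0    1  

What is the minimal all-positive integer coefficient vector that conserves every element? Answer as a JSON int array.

Coefficients: [1, 4, 3, 3, 6]

G: 1·0+4·6+3·0 = 24 | 3·0+6·4 = 24
D: 1·2+4·7+3·4 = 42 | 3·0+6·7 = 42
Y: 1·0+4·6+3·0 = 24 | 3·0+6·4 = 24
Z: 1·5+4·4+3·4 = 33 | 3·5+6·3 = 33
Q: 1·0+4·0+3·2 = 6 | 3·0+6·1 = 6
gcd(1,4,3,3,6) = 1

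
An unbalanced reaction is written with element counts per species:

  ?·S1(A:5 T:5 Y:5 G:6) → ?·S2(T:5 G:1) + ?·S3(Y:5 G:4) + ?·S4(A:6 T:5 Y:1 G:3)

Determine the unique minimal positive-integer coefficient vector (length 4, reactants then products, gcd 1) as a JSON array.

A: 6·5 = 30 | 1·0+5·0+5·6 = 30
T: 6·5 = 30 | 1·5+5·0+5·5 = 30
Y: 6·5 = 30 | 1·0+5·5+5·1 = 30
G: 6·6 = 36 | 1·1+5·4+5·3 = 36
gcd(6,1,5,5) = 1

Coefficients: [6, 1, 5, 5]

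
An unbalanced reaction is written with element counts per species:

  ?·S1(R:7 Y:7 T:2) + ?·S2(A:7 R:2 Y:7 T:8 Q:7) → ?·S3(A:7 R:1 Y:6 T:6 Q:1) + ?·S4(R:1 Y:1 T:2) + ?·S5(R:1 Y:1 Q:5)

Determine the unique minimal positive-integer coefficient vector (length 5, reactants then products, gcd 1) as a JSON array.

Coefficients: [1, 5, 5, 6, 6]

A: 1·0+5·7 = 35 | 5·7+6·0+6·0 = 35
R: 1·7+5·2 = 17 | 5·1+6·1+6·1 = 17
Y: 1·7+5·7 = 42 | 5·6+6·1+6·1 = 42
T: 1·2+5·8 = 42 | 5·6+6·2+6·0 = 42
Q: 1·0+5·7 = 35 | 5·1+6·0+6·5 = 35
gcd(1,5,5,6,6) = 1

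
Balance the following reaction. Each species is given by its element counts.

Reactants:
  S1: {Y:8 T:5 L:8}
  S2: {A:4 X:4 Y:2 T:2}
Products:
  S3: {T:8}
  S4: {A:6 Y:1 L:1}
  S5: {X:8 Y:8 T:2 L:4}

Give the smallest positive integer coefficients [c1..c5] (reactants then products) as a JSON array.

Coefficients: [2, 6, 2, 4, 3]

A: 2·0+6·4 = 24 | 2·0+4·6+3·0 = 24
X: 2·0+6·4 = 24 | 2·0+4·0+3·8 = 24
Y: 2·8+6·2 = 28 | 2·0+4·1+3·8 = 28
T: 2·5+6·2 = 22 | 2·8+4·0+3·2 = 22
L: 2·8+6·0 = 16 | 2·0+4·1+3·4 = 16
gcd(2,6,2,4,3) = 1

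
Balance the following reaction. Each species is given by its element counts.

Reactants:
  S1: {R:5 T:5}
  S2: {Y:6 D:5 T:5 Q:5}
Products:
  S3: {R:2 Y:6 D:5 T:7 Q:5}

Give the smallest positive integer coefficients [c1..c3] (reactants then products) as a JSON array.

Coefficients: [2, 5, 5]

R: 2·5+5·0 = 10 | 5·2 = 10
Y: 2·0+5·6 = 30 | 5·6 = 30
D: 2·0+5·5 = 25 | 5·5 = 25
T: 2·5+5·5 = 35 | 5·7 = 35
Q: 2·0+5·5 = 25 | 5·5 = 25
gcd(2,5,5) = 1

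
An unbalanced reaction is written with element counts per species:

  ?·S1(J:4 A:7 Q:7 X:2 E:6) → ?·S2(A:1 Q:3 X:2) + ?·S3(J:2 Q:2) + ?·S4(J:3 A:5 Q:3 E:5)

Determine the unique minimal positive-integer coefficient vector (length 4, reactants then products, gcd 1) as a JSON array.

J: 5·4 = 20 | 5·0+1·2+6·3 = 20
A: 5·7 = 35 | 5·1+1·0+6·5 = 35
Q: 5·7 = 35 | 5·3+1·2+6·3 = 35
X: 5·2 = 10 | 5·2+1·0+6·0 = 10
E: 5·6 = 30 | 5·0+1·0+6·5 = 30
gcd(5,5,1,6) = 1

Coefficients: [5, 5, 1, 6]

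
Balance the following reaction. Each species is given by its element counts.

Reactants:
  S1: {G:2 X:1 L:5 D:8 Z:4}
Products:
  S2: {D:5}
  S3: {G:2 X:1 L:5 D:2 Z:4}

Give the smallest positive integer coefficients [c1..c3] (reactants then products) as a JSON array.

Coefficients: [5, 6, 5]

G: 5·2 = 10 | 6·0+5·2 = 10
X: 5·1 = 5 | 6·0+5·1 = 5
L: 5·5 = 25 | 6·0+5·5 = 25
D: 5·8 = 40 | 6·5+5·2 = 40
Z: 5·4 = 20 | 6·0+5·4 = 20
gcd(5,6,5) = 1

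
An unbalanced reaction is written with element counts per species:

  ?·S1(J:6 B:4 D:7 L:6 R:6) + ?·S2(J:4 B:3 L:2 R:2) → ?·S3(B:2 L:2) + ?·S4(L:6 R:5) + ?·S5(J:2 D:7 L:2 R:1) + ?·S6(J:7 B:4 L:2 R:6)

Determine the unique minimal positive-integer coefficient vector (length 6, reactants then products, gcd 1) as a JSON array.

J: 5·6+2·4 = 38 | 5·0+1·0+5·2+4·7 = 38
B: 5·4+2·3 = 26 | 5·2+1·0+5·0+4·4 = 26
D: 5·7+2·0 = 35 | 5·0+1·0+5·7+4·0 = 35
L: 5·6+2·2 = 34 | 5·2+1·6+5·2+4·2 = 34
R: 5·6+2·2 = 34 | 5·0+1·5+5·1+4·6 = 34
gcd(5,2,5,1,5,4) = 1

Coefficients: [5, 2, 5, 1, 5, 4]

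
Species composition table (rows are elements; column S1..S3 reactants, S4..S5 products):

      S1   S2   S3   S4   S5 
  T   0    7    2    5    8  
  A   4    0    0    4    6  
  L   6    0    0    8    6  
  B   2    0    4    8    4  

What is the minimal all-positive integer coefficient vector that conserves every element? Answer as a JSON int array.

T: 6·0+3·7+5·2 = 31 | 3·5+2·8 = 31
A: 6·4+3·0+5·0 = 24 | 3·4+2·6 = 24
L: 6·6+3·0+5·0 = 36 | 3·8+2·6 = 36
B: 6·2+3·0+5·4 = 32 | 3·8+2·4 = 32
gcd(6,3,5,3,2) = 1

Coefficients: [6, 3, 5, 3, 2]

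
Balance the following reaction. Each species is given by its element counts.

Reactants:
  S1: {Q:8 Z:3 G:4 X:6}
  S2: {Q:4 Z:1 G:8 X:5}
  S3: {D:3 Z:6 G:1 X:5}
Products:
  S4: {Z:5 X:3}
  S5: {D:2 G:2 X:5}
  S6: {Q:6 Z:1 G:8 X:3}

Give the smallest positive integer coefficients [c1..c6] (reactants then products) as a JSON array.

D: 1·0+4·0+2·3 = 6 | 3·0+3·2+4·0 = 6
Q: 1·8+4·4+2·0 = 24 | 3·0+3·0+4·6 = 24
Z: 1·3+4·1+2·6 = 19 | 3·5+3·0+4·1 = 19
G: 1·4+4·8+2·1 = 38 | 3·0+3·2+4·8 = 38
X: 1·6+4·5+2·5 = 36 | 3·3+3·5+4·3 = 36
gcd(1,4,2,3,3,4) = 1

Coefficients: [1, 4, 2, 3, 3, 4]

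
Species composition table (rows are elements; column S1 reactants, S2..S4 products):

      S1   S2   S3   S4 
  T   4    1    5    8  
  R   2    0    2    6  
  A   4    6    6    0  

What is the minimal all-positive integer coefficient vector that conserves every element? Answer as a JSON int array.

T: 6·4 = 24 | 1·1+3·5+1·8 = 24
R: 6·2 = 12 | 1·0+3·2+1·6 = 12
A: 6·4 = 24 | 1·6+3·6+1·0 = 24
gcd(6,1,3,1) = 1

Coefficients: [6, 1, 3, 1]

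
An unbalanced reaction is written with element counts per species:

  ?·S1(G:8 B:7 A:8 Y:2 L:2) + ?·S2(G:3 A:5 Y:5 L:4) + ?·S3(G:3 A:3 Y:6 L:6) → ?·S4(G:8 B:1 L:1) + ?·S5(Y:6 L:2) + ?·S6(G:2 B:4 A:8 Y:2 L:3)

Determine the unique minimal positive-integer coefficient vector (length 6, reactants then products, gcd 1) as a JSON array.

G: 4·8+2·3+2·3 = 44 | 4·8+3·0+6·2 = 44
B: 4·7+2·0+2·0 = 28 | 4·1+3·0+6·4 = 28
A: 4·8+2·5+2·3 = 48 | 4·0+3·0+6·8 = 48
Y: 4·2+2·5+2·6 = 30 | 4·0+3·6+6·2 = 30
L: 4·2+2·4+2·6 = 28 | 4·1+3·2+6·3 = 28
gcd(4,2,2,4,3,6) = 1

Coefficients: [4, 2, 2, 4, 3, 6]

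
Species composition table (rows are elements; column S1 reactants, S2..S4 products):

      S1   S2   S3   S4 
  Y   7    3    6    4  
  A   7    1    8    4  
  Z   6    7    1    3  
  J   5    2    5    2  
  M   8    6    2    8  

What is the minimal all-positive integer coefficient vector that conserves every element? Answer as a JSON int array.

Coefficients: [5, 3, 3, 2]

Y: 5·7 = 35 | 3·3+3·6+2·4 = 35
A: 5·7 = 35 | 3·1+3·8+2·4 = 35
Z: 5·6 = 30 | 3·7+3·1+2·3 = 30
J: 5·5 = 25 | 3·2+3·5+2·2 = 25
M: 5·8 = 40 | 3·6+3·2+2·8 = 40
gcd(5,3,3,2) = 1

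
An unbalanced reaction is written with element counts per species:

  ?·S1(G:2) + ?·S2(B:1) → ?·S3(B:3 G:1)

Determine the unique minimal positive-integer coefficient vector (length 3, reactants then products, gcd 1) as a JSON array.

Coefficients: [1, 6, 2]

B: 1·0+6·1 = 6 | 2·3 = 6
G: 1·2+6·0 = 2 | 2·1 = 2
gcd(1,6,2) = 1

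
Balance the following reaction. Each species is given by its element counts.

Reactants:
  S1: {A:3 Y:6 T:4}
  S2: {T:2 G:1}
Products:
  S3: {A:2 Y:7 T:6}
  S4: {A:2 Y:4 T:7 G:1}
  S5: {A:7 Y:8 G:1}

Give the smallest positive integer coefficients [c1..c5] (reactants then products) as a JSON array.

A: 5·3+3·0 = 15 | 2·2+2·2+1·7 = 15
Y: 5·6+3·0 = 30 | 2·7+2·4+1·8 = 30
T: 5·4+3·2 = 26 | 2·6+2·7+1·0 = 26
G: 5·0+3·1 = 3 | 2·0+2·1+1·1 = 3
gcd(5,3,2,2,1) = 1

Coefficients: [5, 3, 2, 2, 1]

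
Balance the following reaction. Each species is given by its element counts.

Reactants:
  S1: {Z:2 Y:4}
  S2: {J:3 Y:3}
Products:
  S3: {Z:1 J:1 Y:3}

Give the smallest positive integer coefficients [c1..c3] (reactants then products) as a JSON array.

Z: 3·2+2·0 = 6 | 6·1 = 6
J: 3·0+2·3 = 6 | 6·1 = 6
Y: 3·4+2·3 = 18 | 6·3 = 18
gcd(3,2,6) = 1

Coefficients: [3, 2, 6]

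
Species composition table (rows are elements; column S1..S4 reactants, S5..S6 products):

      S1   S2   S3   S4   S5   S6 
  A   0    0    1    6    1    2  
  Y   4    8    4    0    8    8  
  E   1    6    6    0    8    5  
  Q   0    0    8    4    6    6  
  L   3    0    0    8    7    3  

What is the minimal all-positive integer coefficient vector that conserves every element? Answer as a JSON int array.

Coefficients: [6, 1, 4, 1, 2, 4]

A: 6·0+1·0+4·1+1·6 = 10 | 2·1+4·2 = 10
Y: 6·4+1·8+4·4+1·0 = 48 | 2·8+4·8 = 48
E: 6·1+1·6+4·6+1·0 = 36 | 2·8+4·5 = 36
Q: 6·0+1·0+4·8+1·4 = 36 | 2·6+4·6 = 36
L: 6·3+1·0+4·0+1·8 = 26 | 2·7+4·3 = 26
gcd(6,1,4,1,2,4) = 1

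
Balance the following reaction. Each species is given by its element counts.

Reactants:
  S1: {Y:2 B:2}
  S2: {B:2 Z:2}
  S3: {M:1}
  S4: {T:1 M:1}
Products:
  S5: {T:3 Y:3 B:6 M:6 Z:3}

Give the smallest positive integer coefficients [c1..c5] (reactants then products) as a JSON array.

T: 3·0+3·0+6·0+6·1 = 6 | 2·3 = 6
Y: 3·2+3·0+6·0+6·0 = 6 | 2·3 = 6
B: 3·2+3·2+6·0+6·0 = 12 | 2·6 = 12
M: 3·0+3·0+6·1+6·1 = 12 | 2·6 = 12
Z: 3·0+3·2+6·0+6·0 = 6 | 2·3 = 6
gcd(3,3,6,6,2) = 1

Coefficients: [3, 3, 6, 6, 2]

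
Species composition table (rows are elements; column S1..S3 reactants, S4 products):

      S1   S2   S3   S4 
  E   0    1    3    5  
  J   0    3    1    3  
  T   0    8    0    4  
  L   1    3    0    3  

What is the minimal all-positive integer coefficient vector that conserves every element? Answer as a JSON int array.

E: 3·0+1·1+3·3 = 10 | 2·5 = 10
J: 3·0+1·3+3·1 = 6 | 2·3 = 6
T: 3·0+1·8+3·0 = 8 | 2·4 = 8
L: 3·1+1·3+3·0 = 6 | 2·3 = 6
gcd(3,1,3,2) = 1

Coefficients: [3, 1, 3, 2]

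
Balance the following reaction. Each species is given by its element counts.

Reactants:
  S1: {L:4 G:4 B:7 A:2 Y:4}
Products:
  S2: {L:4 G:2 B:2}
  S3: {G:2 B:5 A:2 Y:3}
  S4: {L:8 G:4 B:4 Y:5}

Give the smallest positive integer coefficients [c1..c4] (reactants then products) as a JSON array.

L: 5·4 = 20 | 3·4+5·0+1·8 = 20
G: 5·4 = 20 | 3·2+5·2+1·4 = 20
B: 5·7 = 35 | 3·2+5·5+1·4 = 35
A: 5·2 = 10 | 3·0+5·2+1·0 = 10
Y: 5·4 = 20 | 3·0+5·3+1·5 = 20
gcd(5,3,5,1) = 1

Coefficients: [5, 3, 5, 1]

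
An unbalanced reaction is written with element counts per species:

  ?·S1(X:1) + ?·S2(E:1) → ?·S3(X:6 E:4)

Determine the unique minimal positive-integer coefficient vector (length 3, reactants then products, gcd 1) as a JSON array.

Coefficients: [6, 4, 1]

X: 6·1+4·0 = 6 | 1·6 = 6
E: 6·0+4·1 = 4 | 1·4 = 4
gcd(6,4,1) = 1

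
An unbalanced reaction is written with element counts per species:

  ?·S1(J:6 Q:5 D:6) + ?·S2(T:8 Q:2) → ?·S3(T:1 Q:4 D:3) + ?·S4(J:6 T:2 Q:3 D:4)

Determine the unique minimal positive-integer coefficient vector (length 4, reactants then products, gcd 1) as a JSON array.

Coefficients: [3, 1, 2, 3]

J: 3·6+1·0 = 18 | 2·0+3·6 = 18
T: 3·0+1·8 = 8 | 2·1+3·2 = 8
Q: 3·5+1·2 = 17 | 2·4+3·3 = 17
D: 3·6+1·0 = 18 | 2·3+3·4 = 18
gcd(3,1,2,3) = 1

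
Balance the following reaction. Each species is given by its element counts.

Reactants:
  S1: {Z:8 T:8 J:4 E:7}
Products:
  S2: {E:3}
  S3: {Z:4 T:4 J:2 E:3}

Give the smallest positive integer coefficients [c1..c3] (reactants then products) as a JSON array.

Z: 3·8 = 24 | 1·0+6·4 = 24
T: 3·8 = 24 | 1·0+6·4 = 24
J: 3·4 = 12 | 1·0+6·2 = 12
E: 3·7 = 21 | 1·3+6·3 = 21
gcd(3,1,6) = 1

Coefficients: [3, 1, 6]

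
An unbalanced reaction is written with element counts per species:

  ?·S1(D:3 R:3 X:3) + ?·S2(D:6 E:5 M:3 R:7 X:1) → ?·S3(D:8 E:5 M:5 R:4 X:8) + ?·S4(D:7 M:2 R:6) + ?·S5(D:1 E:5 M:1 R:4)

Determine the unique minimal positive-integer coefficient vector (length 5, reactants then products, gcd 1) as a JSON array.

Coefficients: [1, 5, 1, 3, 4]

D: 1·3+5·6 = 33 | 1·8+3·7+4·1 = 33
E: 1·0+5·5 = 25 | 1·5+3·0+4·5 = 25
M: 1·0+5·3 = 15 | 1·5+3·2+4·1 = 15
R: 1·3+5·7 = 38 | 1·4+3·6+4·4 = 38
X: 1·3+5·1 = 8 | 1·8+3·0+4·0 = 8
gcd(1,5,1,3,4) = 1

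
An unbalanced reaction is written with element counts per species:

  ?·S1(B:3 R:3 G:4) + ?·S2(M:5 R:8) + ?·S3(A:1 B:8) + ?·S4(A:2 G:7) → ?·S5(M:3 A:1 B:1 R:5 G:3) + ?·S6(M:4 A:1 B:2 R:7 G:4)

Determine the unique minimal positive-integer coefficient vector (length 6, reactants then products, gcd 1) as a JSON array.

M: 1·0+5·5+1·0+3·0 = 25 | 3·3+4·4 = 25
A: 1·0+5·0+1·1+3·2 = 7 | 3·1+4·1 = 7
B: 1·3+5·0+1·8+3·0 = 11 | 3·1+4·2 = 11
R: 1·3+5·8+1·0+3·0 = 43 | 3·5+4·7 = 43
G: 1·4+5·0+1·0+3·7 = 25 | 3·3+4·4 = 25
gcd(1,5,1,3,3,4) = 1

Coefficients: [1, 5, 1, 3, 3, 4]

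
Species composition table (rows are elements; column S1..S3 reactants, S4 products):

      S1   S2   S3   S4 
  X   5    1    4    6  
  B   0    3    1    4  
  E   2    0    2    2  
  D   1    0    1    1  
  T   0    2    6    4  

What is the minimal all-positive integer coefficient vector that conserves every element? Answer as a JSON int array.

Coefficients: [3, 5, 1, 4]

X: 3·5+5·1+1·4 = 24 | 4·6 = 24
B: 3·0+5·3+1·1 = 16 | 4·4 = 16
E: 3·2+5·0+1·2 = 8 | 4·2 = 8
D: 3·1+5·0+1·1 = 4 | 4·1 = 4
T: 3·0+5·2+1·6 = 16 | 4·4 = 16
gcd(3,5,1,4) = 1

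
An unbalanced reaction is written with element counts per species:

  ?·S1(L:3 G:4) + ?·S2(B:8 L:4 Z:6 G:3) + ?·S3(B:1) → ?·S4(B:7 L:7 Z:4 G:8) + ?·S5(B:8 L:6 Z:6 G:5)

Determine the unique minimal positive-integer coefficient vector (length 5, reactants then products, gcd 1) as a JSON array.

Coefficients: [5, 3, 5, 3, 1]

B: 5·0+3·8+5·1 = 29 | 3·7+1·8 = 29
L: 5·3+3·4+5·0 = 27 | 3·7+1·6 = 27
Z: 5·0+3·6+5·0 = 18 | 3·4+1·6 = 18
G: 5·4+3·3+5·0 = 29 | 3·8+1·5 = 29
gcd(5,3,5,3,1) = 1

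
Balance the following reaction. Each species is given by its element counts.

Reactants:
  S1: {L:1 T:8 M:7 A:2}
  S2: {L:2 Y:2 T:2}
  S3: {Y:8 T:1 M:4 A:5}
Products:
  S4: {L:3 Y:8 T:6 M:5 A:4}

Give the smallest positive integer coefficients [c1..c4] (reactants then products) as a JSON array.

L: 1·1+4·2+2·0 = 9 | 3·3 = 9
Y: 1·0+4·2+2·8 = 24 | 3·8 = 24
T: 1·8+4·2+2·1 = 18 | 3·6 = 18
M: 1·7+4·0+2·4 = 15 | 3·5 = 15
A: 1·2+4·0+2·5 = 12 | 3·4 = 12
gcd(1,4,2,3) = 1

Coefficients: [1, 4, 2, 3]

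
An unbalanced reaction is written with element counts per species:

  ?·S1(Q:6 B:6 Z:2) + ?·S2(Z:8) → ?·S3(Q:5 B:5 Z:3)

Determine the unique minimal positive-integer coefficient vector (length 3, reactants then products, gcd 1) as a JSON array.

Coefficients: [5, 1, 6]

Q: 5·6+1·0 = 30 | 6·5 = 30
B: 5·6+1·0 = 30 | 6·5 = 30
Z: 5·2+1·8 = 18 | 6·3 = 18
gcd(5,1,6) = 1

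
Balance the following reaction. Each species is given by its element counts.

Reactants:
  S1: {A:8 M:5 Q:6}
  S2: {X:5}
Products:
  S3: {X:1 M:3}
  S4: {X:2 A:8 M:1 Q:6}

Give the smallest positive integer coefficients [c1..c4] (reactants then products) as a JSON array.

X: 3·0+2·5 = 10 | 4·1+3·2 = 10
A: 3·8+2·0 = 24 | 4·0+3·8 = 24
M: 3·5+2·0 = 15 | 4·3+3·1 = 15
Q: 3·6+2·0 = 18 | 4·0+3·6 = 18
gcd(3,2,4,3) = 1

Coefficients: [3, 2, 4, 3]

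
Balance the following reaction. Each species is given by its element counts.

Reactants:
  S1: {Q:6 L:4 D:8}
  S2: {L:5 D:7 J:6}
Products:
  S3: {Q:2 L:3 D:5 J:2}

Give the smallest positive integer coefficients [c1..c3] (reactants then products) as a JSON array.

Q: 1·6+1·0 = 6 | 3·2 = 6
L: 1·4+1·5 = 9 | 3·3 = 9
D: 1·8+1·7 = 15 | 3·5 = 15
J: 1·0+1·6 = 6 | 3·2 = 6
gcd(1,1,3) = 1

Coefficients: [1, 1, 3]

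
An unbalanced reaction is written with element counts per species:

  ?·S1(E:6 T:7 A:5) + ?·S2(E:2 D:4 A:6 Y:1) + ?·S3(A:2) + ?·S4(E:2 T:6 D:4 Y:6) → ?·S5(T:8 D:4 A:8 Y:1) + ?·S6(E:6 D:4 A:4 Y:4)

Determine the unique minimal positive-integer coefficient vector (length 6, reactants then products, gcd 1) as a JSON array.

E: 2·6+6·2+3·0+3·2 = 30 | 4·0+5·6 = 30
T: 2·7+6·0+3·0+3·6 = 32 | 4·8+5·0 = 32
D: 2·0+6·4+3·0+3·4 = 36 | 4·4+5·4 = 36
A: 2·5+6·6+3·2+3·0 = 52 | 4·8+5·4 = 52
Y: 2·0+6·1+3·0+3·6 = 24 | 4·1+5·4 = 24
gcd(2,6,3,3,4,5) = 1

Coefficients: [2, 6, 3, 3, 4, 5]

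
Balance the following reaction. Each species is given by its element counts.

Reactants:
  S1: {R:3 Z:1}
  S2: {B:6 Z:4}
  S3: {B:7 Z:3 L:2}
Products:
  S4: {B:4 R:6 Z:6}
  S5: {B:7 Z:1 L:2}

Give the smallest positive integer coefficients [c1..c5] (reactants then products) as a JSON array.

Coefficients: [6, 2, 2, 3, 2]

B: 6·0+2·6+2·7 = 26 | 3·4+2·7 = 26
R: 6·3+2·0+2·0 = 18 | 3·6+2·0 = 18
Z: 6·1+2·4+2·3 = 20 | 3·6+2·1 = 20
L: 6·0+2·0+2·2 = 4 | 3·0+2·2 = 4
gcd(6,2,2,3,2) = 1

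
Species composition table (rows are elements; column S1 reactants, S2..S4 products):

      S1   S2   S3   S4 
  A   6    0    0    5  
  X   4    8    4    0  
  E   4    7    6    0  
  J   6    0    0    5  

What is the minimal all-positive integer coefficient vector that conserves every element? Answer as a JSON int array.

Coefficients: [5, 2, 1, 6]

A: 5·6 = 30 | 2·0+1·0+6·5 = 30
X: 5·4 = 20 | 2·8+1·4+6·0 = 20
E: 5·4 = 20 | 2·7+1·6+6·0 = 20
J: 5·6 = 30 | 2·0+1·0+6·5 = 30
gcd(5,2,1,6) = 1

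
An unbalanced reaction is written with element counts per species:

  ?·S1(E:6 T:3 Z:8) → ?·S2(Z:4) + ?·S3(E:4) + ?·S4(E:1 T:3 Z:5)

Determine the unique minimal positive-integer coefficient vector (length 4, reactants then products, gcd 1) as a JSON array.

E: 4·6 = 24 | 3·0+5·4+4·1 = 24
T: 4·3 = 12 | 3·0+5·0+4·3 = 12
Z: 4·8 = 32 | 3·4+5·0+4·5 = 32
gcd(4,3,5,4) = 1

Coefficients: [4, 3, 5, 4]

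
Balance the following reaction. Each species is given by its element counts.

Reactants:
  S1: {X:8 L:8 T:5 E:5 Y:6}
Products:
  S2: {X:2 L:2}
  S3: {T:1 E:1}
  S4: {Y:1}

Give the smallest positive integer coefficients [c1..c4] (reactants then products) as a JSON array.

X: 1·8 = 8 | 4·2+5·0+6·0 = 8
L: 1·8 = 8 | 4·2+5·0+6·0 = 8
T: 1·5 = 5 | 4·0+5·1+6·0 = 5
E: 1·5 = 5 | 4·0+5·1+6·0 = 5
Y: 1·6 = 6 | 4·0+5·0+6·1 = 6
gcd(1,4,5,6) = 1

Coefficients: [1, 4, 5, 6]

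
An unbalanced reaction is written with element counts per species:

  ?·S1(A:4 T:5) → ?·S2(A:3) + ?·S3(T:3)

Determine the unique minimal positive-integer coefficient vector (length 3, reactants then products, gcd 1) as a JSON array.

A: 3·4 = 12 | 4·3+5·0 = 12
T: 3·5 = 15 | 4·0+5·3 = 15
gcd(3,4,5) = 1

Coefficients: [3, 4, 5]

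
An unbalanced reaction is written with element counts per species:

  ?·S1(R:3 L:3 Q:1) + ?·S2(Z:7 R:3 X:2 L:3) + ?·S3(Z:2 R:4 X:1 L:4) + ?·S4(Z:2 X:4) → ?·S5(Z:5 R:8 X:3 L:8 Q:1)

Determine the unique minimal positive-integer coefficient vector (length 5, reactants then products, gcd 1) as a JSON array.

Z: 3·0+1·7+3·2+1·2 = 15 | 3·5 = 15
R: 3·3+1·3+3·4+1·0 = 24 | 3·8 = 24
X: 3·0+1·2+3·1+1·4 = 9 | 3·3 = 9
L: 3·3+1·3+3·4+1·0 = 24 | 3·8 = 24
Q: 3·1+1·0+3·0+1·0 = 3 | 3·1 = 3
gcd(3,1,3,1,3) = 1

Coefficients: [3, 1, 3, 1, 3]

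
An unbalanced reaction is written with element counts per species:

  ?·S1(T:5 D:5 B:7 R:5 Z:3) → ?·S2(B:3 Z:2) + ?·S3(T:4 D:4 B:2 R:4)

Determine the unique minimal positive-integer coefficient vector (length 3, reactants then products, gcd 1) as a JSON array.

Coefficients: [4, 6, 5]

T: 4·5 = 20 | 6·0+5·4 = 20
D: 4·5 = 20 | 6·0+5·4 = 20
B: 4·7 = 28 | 6·3+5·2 = 28
R: 4·5 = 20 | 6·0+5·4 = 20
Z: 4·3 = 12 | 6·2+5·0 = 12
gcd(4,6,5) = 1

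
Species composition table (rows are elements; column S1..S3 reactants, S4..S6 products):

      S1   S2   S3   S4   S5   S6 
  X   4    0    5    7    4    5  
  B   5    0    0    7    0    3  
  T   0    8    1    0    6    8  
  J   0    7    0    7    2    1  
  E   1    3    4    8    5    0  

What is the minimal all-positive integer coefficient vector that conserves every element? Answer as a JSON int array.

Coefficients: [6, 4, 4, 3, 2, 3]

X: 6·4+4·0+4·5 = 44 | 3·7+2·4+3·5 = 44
B: 6·5+4·0+4·0 = 30 | 3·7+2·0+3·3 = 30
T: 6·0+4·8+4·1 = 36 | 3·0+2·6+3·8 = 36
J: 6·0+4·7+4·0 = 28 | 3·7+2·2+3·1 = 28
E: 6·1+4·3+4·4 = 34 | 3·8+2·5+3·0 = 34
gcd(6,4,4,3,2,3) = 1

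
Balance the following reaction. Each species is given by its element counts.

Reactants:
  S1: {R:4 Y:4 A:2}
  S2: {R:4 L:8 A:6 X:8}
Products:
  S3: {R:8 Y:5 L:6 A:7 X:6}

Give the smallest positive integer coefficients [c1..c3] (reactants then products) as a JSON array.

Coefficients: [5, 3, 4]

R: 5·4+3·4 = 32 | 4·8 = 32
Y: 5·4+3·0 = 20 | 4·5 = 20
L: 5·0+3·8 = 24 | 4·6 = 24
A: 5·2+3·6 = 28 | 4·7 = 28
X: 5·0+3·8 = 24 | 4·6 = 24
gcd(5,3,4) = 1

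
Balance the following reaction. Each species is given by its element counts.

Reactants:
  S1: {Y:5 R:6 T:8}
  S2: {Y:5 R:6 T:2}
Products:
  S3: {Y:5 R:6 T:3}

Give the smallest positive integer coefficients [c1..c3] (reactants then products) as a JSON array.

Y: 1·5+5·5 = 30 | 6·5 = 30
R: 1·6+5·6 = 36 | 6·6 = 36
T: 1·8+5·2 = 18 | 6·3 = 18
gcd(1,5,6) = 1

Coefficients: [1, 5, 6]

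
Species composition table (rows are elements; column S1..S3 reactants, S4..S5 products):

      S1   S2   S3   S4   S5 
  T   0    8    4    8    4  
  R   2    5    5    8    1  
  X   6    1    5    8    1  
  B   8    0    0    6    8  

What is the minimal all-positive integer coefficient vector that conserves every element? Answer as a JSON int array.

T: 4·0+4·8+1·4 = 36 | 4·8+1·4 = 36
R: 4·2+4·5+1·5 = 33 | 4·8+1·1 = 33
X: 4·6+4·1+1·5 = 33 | 4·8+1·1 = 33
B: 4·8+4·0+1·0 = 32 | 4·6+1·8 = 32
gcd(4,4,1,4,1) = 1

Coefficients: [4, 4, 1, 4, 1]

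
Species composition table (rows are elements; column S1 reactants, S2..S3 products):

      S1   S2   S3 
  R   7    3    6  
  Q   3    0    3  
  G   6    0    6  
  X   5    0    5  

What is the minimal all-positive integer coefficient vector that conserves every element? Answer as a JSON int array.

Coefficients: [3, 1, 3]

R: 3·7 = 21 | 1·3+3·6 = 21
Q: 3·3 = 9 | 1·0+3·3 = 9
G: 3·6 = 18 | 1·0+3·6 = 18
X: 3·5 = 15 | 1·0+3·5 = 15
gcd(3,1,3) = 1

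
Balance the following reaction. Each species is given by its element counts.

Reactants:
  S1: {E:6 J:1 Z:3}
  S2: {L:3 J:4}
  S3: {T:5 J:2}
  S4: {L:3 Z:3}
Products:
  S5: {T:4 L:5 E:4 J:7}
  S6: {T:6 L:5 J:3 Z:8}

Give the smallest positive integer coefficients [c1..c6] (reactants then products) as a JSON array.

T: 2·0+4·0+6·5+6·0 = 30 | 3·4+3·6 = 30
L: 2·0+4·3+6·0+6·3 = 30 | 3·5+3·5 = 30
E: 2·6+4·0+6·0+6·0 = 12 | 3·4+3·0 = 12
J: 2·1+4·4+6·2+6·0 = 30 | 3·7+3·3 = 30
Z: 2·3+4·0+6·0+6·3 = 24 | 3·0+3·8 = 24
gcd(2,4,6,6,3,3) = 1

Coefficients: [2, 4, 6, 6, 3, 3]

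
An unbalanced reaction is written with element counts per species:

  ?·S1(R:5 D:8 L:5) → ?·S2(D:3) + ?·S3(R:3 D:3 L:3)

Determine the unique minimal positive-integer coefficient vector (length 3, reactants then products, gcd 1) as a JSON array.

R: 3·5 = 15 | 3·0+5·3 = 15
D: 3·8 = 24 | 3·3+5·3 = 24
L: 3·5 = 15 | 3·0+5·3 = 15
gcd(3,3,5) = 1

Coefficients: [3, 3, 5]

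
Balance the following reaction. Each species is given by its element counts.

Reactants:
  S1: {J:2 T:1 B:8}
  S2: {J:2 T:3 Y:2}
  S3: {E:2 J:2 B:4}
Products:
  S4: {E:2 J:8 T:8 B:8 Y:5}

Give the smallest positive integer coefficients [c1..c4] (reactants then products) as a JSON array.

E: 1·0+5·0+2·2 = 4 | 2·2 = 4
J: 1·2+5·2+2·2 = 16 | 2·8 = 16
T: 1·1+5·3+2·0 = 16 | 2·8 = 16
B: 1·8+5·0+2·4 = 16 | 2·8 = 16
Y: 1·0+5·2+2·0 = 10 | 2·5 = 10
gcd(1,5,2,2) = 1

Coefficients: [1, 5, 2, 2]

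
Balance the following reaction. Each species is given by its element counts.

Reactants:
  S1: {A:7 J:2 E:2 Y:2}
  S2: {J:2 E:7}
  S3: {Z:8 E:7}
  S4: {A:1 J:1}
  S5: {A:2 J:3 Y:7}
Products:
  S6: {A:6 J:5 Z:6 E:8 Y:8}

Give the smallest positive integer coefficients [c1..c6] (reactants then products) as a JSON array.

A: 2·7+1·0+3·0+2·1+4·2 = 24 | 4·6 = 24
J: 2·2+1·2+3·0+2·1+4·3 = 20 | 4·5 = 20
Z: 2·0+1·0+3·8+2·0+4·0 = 24 | 4·6 = 24
E: 2·2+1·7+3·7+2·0+4·0 = 32 | 4·8 = 32
Y: 2·2+1·0+3·0+2·0+4·7 = 32 | 4·8 = 32
gcd(2,1,3,2,4,4) = 1

Coefficients: [2, 1, 3, 2, 4, 4]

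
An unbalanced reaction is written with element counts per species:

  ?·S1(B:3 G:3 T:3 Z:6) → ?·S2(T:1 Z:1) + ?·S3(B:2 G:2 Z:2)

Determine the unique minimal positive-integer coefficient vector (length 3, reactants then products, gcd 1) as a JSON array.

Coefficients: [2, 6, 3]

B: 2·3 = 6 | 6·0+3·2 = 6
G: 2·3 = 6 | 6·0+3·2 = 6
T: 2·3 = 6 | 6·1+3·0 = 6
Z: 2·6 = 12 | 6·1+3·2 = 12
gcd(2,6,3) = 1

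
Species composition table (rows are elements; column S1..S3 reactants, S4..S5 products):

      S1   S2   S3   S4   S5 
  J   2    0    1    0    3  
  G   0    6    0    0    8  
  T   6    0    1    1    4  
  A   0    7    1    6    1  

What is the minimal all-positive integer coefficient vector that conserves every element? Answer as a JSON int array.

J: 2·2+4·0+5·1 = 9 | 5·0+3·3 = 9
G: 2·0+4·6+5·0 = 24 | 5·0+3·8 = 24
T: 2·6+4·0+5·1 = 17 | 5·1+3·4 = 17
A: 2·0+4·7+5·1 = 33 | 5·6+3·1 = 33
gcd(2,4,5,5,3) = 1

Coefficients: [2, 4, 5, 5, 3]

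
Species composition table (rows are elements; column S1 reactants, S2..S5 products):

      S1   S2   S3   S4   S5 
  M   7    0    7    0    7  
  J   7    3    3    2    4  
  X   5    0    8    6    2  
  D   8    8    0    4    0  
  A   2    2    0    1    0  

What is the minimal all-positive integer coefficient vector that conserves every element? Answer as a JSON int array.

Coefficients: [6, 5, 1, 2, 5]

M: 6·7 = 42 | 5·0+1·7+2·0+5·7 = 42
J: 6·7 = 42 | 5·3+1·3+2·2+5·4 = 42
X: 6·5 = 30 | 5·0+1·8+2·6+5·2 = 30
D: 6·8 = 48 | 5·8+1·0+2·4+5·0 = 48
A: 6·2 = 12 | 5·2+1·0+2·1+5·0 = 12
gcd(6,5,1,2,5) = 1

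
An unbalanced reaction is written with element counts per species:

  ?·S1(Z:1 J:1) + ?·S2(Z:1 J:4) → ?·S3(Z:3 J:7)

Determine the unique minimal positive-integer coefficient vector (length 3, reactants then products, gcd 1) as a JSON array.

Z: 5·1+4·1 = 9 | 3·3 = 9
J: 5·1+4·4 = 21 | 3·7 = 21
gcd(5,4,3) = 1

Coefficients: [5, 4, 3]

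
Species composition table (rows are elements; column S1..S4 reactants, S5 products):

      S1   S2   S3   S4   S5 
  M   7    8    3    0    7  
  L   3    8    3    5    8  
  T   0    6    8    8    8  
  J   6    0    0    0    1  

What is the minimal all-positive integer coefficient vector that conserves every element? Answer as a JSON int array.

M: 1·7+4·8+1·3+2·0 = 42 | 6·7 = 42
L: 1·3+4·8+1·3+2·5 = 48 | 6·8 = 48
T: 1·0+4·6+1·8+2·8 = 48 | 6·8 = 48
J: 1·6+4·0+1·0+2·0 = 6 | 6·1 = 6
gcd(1,4,1,2,6) = 1

Coefficients: [1, 4, 1, 2, 6]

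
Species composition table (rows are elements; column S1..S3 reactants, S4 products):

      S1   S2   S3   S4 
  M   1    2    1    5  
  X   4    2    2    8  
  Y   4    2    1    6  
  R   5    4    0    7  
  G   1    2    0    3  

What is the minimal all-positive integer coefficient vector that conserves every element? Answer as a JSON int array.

M: 1·1+4·2+6·1 = 15 | 3·5 = 15
X: 1·4+4·2+6·2 = 24 | 3·8 = 24
Y: 1·4+4·2+6·1 = 18 | 3·6 = 18
R: 1·5+4·4+6·0 = 21 | 3·7 = 21
G: 1·1+4·2+6·0 = 9 | 3·3 = 9
gcd(1,4,6,3) = 1

Coefficients: [1, 4, 6, 3]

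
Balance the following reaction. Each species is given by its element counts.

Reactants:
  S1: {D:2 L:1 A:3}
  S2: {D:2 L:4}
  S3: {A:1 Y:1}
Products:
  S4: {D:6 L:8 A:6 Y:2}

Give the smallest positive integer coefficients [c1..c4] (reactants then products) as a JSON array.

D: 4·2+5·2+6·0 = 18 | 3·6 = 18
L: 4·1+5·4+6·0 = 24 | 3·8 = 24
A: 4·3+5·0+6·1 = 18 | 3·6 = 18
Y: 4·0+5·0+6·1 = 6 | 3·2 = 6
gcd(4,5,6,3) = 1

Coefficients: [4, 5, 6, 3]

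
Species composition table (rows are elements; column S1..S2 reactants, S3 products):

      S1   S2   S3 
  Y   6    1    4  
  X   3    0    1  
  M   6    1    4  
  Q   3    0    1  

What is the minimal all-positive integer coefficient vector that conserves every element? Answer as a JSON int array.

Coefficients: [1, 6, 3]

Y: 1·6+6·1 = 12 | 3·4 = 12
X: 1·3+6·0 = 3 | 3·1 = 3
M: 1·6+6·1 = 12 | 3·4 = 12
Q: 1·3+6·0 = 3 | 3·1 = 3
gcd(1,6,3) = 1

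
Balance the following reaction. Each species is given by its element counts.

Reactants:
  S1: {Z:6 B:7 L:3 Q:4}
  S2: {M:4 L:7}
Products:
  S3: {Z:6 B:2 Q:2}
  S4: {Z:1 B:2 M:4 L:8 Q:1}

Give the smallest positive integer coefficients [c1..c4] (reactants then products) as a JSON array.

Z: 2·6+6·0 = 12 | 1·6+6·1 = 12
B: 2·7+6·0 = 14 | 1·2+6·2 = 14
M: 2·0+6·4 = 24 | 1·0+6·4 = 24
L: 2·3+6·7 = 48 | 1·0+6·8 = 48
Q: 2·4+6·0 = 8 | 1·2+6·1 = 8
gcd(2,6,1,6) = 1

Coefficients: [2, 6, 1, 6]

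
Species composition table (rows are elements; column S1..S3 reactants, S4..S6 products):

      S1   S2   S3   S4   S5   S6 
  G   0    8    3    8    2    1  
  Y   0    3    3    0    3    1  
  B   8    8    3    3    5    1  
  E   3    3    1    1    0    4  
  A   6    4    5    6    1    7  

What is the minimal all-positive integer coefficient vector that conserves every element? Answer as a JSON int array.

Coefficients: [1, 2, 5, 2, 6, 3]

G: 1·0+2·8+5·3 = 31 | 2·8+6·2+3·1 = 31
Y: 1·0+2·3+5·3 = 21 | 2·0+6·3+3·1 = 21
B: 1·8+2·8+5·3 = 39 | 2·3+6·5+3·1 = 39
E: 1·3+2·3+5·1 = 14 | 2·1+6·0+3·4 = 14
A: 1·6+2·4+5·5 = 39 | 2·6+6·1+3·7 = 39
gcd(1,2,5,2,6,3) = 1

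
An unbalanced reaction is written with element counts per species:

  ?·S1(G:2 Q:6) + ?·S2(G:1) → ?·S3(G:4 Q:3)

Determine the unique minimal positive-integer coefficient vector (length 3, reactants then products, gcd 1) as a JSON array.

Coefficients: [1, 6, 2]

G: 1·2+6·1 = 8 | 2·4 = 8
Q: 1·6+6·0 = 6 | 2·3 = 6
gcd(1,6,2) = 1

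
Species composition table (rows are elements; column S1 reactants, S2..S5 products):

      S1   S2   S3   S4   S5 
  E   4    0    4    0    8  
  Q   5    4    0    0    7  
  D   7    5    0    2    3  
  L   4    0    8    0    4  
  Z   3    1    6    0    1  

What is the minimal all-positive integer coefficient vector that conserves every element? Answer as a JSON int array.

Coefficients: [3, 2, 1, 4, 1]

E: 3·4 = 12 | 2·0+1·4+4·0+1·8 = 12
Q: 3·5 = 15 | 2·4+1·0+4·0+1·7 = 15
D: 3·7 = 21 | 2·5+1·0+4·2+1·3 = 21
L: 3·4 = 12 | 2·0+1·8+4·0+1·4 = 12
Z: 3·3 = 9 | 2·1+1·6+4·0+1·1 = 9
gcd(3,2,1,4,1) = 1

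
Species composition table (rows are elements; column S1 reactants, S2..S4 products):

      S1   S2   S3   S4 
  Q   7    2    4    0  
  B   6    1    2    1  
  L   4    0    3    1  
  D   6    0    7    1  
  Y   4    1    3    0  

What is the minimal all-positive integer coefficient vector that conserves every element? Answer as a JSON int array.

Q: 2·7 = 14 | 5·2+1·4+5·0 = 14
B: 2·6 = 12 | 5·1+1·2+5·1 = 12
L: 2·4 = 8 | 5·0+1·3+5·1 = 8
D: 2·6 = 12 | 5·0+1·7+5·1 = 12
Y: 2·4 = 8 | 5·1+1·3+5·0 = 8
gcd(2,5,1,5) = 1

Coefficients: [2, 5, 1, 5]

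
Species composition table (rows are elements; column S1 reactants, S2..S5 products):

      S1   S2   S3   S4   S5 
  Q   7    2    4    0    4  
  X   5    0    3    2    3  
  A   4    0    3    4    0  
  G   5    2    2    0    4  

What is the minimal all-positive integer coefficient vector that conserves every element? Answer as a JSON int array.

Coefficients: [4, 2, 4, 1, 2]

Q: 4·7 = 28 | 2·2+4·4+1·0+2·4 = 28
X: 4·5 = 20 | 2·0+4·3+1·2+2·3 = 20
A: 4·4 = 16 | 2·0+4·3+1·4+2·0 = 16
G: 4·5 = 20 | 2·2+4·2+1·0+2·4 = 20
gcd(4,2,4,1,2) = 1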